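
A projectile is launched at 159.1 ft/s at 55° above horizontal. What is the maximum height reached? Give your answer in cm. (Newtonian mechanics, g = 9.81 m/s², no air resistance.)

v₀ = 159.1 ft/s × 0.3048 = 48.4937 m/s
H = v₀² × sin²(θ) / (2g) = 48.4937² × sin(55°)² / (2 × 9.81) = 2351.64 × 0.67101 / 19.62 = 80.4268 m
H = 80.4268 m / 0.01 = 8043 cm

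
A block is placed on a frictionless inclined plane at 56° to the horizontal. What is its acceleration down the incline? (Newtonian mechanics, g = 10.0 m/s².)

a = g sin(θ) = 10.0 × sin(56°) = 10.0 × 0.829 = 8.29 m/s²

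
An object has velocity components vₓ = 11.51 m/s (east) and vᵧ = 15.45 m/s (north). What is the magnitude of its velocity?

|v| = √(vₓ² + vᵧ²) = √(11.51² + 15.45²) = √(371.1826) = 19.27 m/s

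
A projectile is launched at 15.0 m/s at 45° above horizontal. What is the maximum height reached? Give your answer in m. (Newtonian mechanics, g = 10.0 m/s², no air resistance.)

H = v₀² × sin²(θ) / (2g) = 15.0² × sin(45°)² / (2 × 10.0) = 225.0 × 0.5 / 20.0 = 5.625 m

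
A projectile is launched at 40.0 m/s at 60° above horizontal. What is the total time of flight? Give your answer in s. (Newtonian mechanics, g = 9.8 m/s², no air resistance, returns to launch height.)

T = 2 × v₀ × sin(θ) / g = 2 × 40.0 × sin(60°) / 9.8 = 2 × 40.0 × 0.866025 / 9.8 = 7.07 s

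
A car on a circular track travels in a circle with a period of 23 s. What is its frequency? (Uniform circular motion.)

f = 1/T = 1/23 = 0.0435 Hz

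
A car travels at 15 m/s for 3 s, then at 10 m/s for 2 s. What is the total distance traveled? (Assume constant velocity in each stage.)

d₁ = v₁t₁ = 15 × 3 = 45 m
d₂ = v₂t₂ = 10 × 2 = 20 m
d_total = 45 + 20 = 65 m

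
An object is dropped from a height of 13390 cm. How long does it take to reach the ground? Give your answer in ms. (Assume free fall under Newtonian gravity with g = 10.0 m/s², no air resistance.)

h = 13390 cm × 0.01 = 133.9 m
t = √(2h/g) = √(2 × 133.9 / 10.0) = 5.17494 s
t = 5.17494 s / 0.001 = 5175 ms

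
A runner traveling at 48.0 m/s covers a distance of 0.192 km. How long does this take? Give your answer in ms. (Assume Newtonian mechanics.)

d = 0.192 km × 1000.0 = 192.0 m
t = d / v = 192.0 / 48.0 = 4.0 s
t = 4.0 s / 0.001 = 4000 ms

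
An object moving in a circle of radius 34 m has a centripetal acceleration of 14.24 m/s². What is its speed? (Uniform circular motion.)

v = √(a_c × r) = √(14.24 × 34) = 22.0 m/s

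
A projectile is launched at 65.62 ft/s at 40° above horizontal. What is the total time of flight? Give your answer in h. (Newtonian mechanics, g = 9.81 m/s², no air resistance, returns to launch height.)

v₀ = 65.62 ft/s × 0.3048 = 20.001 m/s
T = 2 × v₀ × sin(θ) / g = 2 × 20.001 × sin(40°) / 9.81 = 2 × 20.001 × 0.642788 / 9.81 = 2.62108 s
T = 2.62108 s / 3600.0 = 0.0007281 h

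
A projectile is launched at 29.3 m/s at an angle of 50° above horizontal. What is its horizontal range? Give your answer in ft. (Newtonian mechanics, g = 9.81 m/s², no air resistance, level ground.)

R = v₀² × sin(2θ) / g = 29.3² × sin(2 × 50°) / 9.81 = 858.49 × 0.9848078 / 9.81 = 86.18223 m
R = 86.18223 m / 0.3048 = 282.8 ft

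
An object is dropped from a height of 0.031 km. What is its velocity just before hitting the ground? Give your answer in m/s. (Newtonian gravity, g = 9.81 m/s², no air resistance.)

h = 0.031 km × 1000.0 = 31.0 m
v = √(2gh) = √(2 × 9.81 × 31.0) = 24.66 m/s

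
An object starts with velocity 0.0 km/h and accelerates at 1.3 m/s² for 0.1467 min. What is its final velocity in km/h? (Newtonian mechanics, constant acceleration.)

v₀ = 0.0 km/h × 0.2777777777777778 = 0.0 m/s
t = 0.1467 min × 60.0 = 8.802 s
v = v₀ + a × t = 0.0 + 1.3 × 8.802 = 11.4426 m/s
v = 11.4426 m/s / 0.2777777777777778 = 41.19 km/h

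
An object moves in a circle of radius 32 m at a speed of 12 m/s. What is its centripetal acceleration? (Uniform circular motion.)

a_c = v²/r = 12²/32 = 144/32 = 4.5 m/s²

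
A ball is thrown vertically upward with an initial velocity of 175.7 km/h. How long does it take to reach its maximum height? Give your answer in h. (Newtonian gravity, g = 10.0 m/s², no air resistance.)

v₀ = 175.7 km/h × 0.2777777777777778 = 48.8056 m/s
t_up = v₀ / g = 48.8056 / 10.0 = 4.88056 s
t_up = 4.88056 s / 3600.0 = 0.001356 h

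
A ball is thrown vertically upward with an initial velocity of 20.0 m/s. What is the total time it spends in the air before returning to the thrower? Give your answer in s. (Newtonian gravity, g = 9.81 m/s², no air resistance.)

t_total = 2 × v₀ / g = 2 × 20.0 / 9.81 = 4.077 s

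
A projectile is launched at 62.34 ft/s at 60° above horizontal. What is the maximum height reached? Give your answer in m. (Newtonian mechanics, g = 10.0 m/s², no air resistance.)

v₀ = 62.34 ft/s × 0.3048 = 19.0012 m/s
H = v₀² × sin²(θ) / (2g) = 19.0012² × sin(60°)² / (2 × 10.0) = 361.046 × 0.75 / 20.0 = 13.54 m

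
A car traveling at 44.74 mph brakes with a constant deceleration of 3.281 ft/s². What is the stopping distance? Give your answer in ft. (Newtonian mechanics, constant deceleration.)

v₀ = 44.74 mph × 0.44704 = 20.0006 m/s
a = 3.281 ft/s² × 0.3048 = 1.00005 m/s²
d = v₀² / (2a) = 20.0006² / (2 × 1.00005) = 400.024 / 2.0001 = 200.002 m
d = 200.002 m / 0.3048 = 656.2 ft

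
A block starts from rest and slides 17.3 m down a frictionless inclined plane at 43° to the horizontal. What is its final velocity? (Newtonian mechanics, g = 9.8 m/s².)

a = g sin(θ) = 9.8 × sin(43°) = 6.6836 m/s²
v = √(2ad) = √(2 × 6.6836 × 17.3) = 15.21 m/s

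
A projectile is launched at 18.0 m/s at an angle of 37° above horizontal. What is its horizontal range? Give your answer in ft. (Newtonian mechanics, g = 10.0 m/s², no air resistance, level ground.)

R = v₀² × sin(2θ) / g = 18.0² × sin(2 × 37°) / 10.0 = 324.0 × 0.961262 / 10.0 = 31.1449 m
R = 31.1449 m / 0.3048 = 102.2 ft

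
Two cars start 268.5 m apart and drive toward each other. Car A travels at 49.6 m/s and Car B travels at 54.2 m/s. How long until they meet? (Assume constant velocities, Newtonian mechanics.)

Combined speed: v_combined = 49.6 + 54.2 = 103.8 m/s
Time to meet: t = d/v_combined = 268.5/103.8 = 2.59 s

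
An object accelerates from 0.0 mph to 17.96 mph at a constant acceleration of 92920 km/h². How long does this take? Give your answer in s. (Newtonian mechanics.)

v₀ = 0.0 mph × 0.44704 = 0.0 m/s
v = 17.96 mph × 0.44704 = 8.02884 m/s
a = 92920 km/h² × 7.716049382716049e-05 = 7.16975 m/s²
t = (v - v₀) / a = (8.02884 - 0.0) / 7.16975 = 1.12 s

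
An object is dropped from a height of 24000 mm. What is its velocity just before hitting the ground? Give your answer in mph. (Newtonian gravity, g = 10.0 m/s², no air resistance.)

h = 24000 mm × 0.001 = 24.0 m
v = √(2gh) = √(2 × 10.0 × 24.0) = 21.9089 m/s
v = 21.9089 m/s / 0.44704 = 49.01 mph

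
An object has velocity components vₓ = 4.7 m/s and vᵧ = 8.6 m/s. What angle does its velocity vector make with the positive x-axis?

θ = arctan(vᵧ/vₓ) = arctan(8.6/4.7) = 61.34°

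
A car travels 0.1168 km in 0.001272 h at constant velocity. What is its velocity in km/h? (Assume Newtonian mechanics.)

d = 0.1168 km × 1000.0 = 116.8 m
t = 0.001272 h × 3600.0 = 4.5792 s
v = d / t = 116.8 / 4.5792 = 25.5066 m/s
v = 25.5066 m/s / 0.2777777777777778 = 91.82 km/h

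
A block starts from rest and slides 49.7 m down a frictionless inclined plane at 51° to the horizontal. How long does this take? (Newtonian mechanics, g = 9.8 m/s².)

a = g sin(θ) = 9.8 × sin(51°) = 7.616 m/s²
t = √(2d/a) = √(2 × 49.7 / 7.616) = 3.61 s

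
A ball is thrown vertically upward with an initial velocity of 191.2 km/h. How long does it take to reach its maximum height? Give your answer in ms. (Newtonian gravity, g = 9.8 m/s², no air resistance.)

v₀ = 191.2 km/h × 0.2777777777777778 = 53.1111 m/s
t_up = v₀ / g = 53.1111 / 9.8 = 5.4195 s
t_up = 5.4195 s / 0.001 = 5420 ms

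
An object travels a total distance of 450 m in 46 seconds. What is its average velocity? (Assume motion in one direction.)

v_avg = Δd / Δt = 450 / 46 = 9.78 m/s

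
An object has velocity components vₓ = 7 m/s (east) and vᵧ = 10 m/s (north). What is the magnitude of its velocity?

|v| = √(vₓ² + vᵧ²) = √(7² + 10²) = √(149) = 12.21 m/s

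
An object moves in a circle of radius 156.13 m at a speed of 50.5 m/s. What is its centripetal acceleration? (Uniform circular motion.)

a_c = v²/r = 50.5²/156.13 = 2550.25/156.13 = 16.33 m/s²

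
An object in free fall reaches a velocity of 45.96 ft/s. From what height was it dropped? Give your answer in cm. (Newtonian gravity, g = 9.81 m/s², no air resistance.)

v = 45.96 ft/s × 0.3048 = 14.0086 m/s
h = v² / (2g) = 14.0086² / (2 × 9.81) = 10.0021 m
h = 10.0021 m / 0.01 = 1000 cm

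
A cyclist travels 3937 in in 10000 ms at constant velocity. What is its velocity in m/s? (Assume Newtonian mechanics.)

d = 3937 in × 0.0254 = 99.9998 m
t = 10000 ms × 0.001 = 10.0 s
v = d / t = 99.9998 / 10.0 = 10.0 m/s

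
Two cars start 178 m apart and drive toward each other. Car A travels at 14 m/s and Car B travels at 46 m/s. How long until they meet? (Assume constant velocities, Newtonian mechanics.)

Combined speed: v_combined = 14 + 46 = 60 m/s
Time to meet: t = d/v_combined = 178/60 = 2.97 s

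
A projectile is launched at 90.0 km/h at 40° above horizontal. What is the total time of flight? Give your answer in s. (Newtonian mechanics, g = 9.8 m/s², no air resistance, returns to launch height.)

v₀ = 90.0 km/h × 0.2777777777777778 = 25.0 m/s
T = 2 × v₀ × sin(θ) / g = 2 × 25.0 × sin(40°) / 9.8 = 2 × 25.0 × 0.642788 / 9.8 = 3.28 s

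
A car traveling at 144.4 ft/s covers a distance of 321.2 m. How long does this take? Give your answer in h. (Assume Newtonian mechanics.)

v = 144.4 ft/s × 0.3048 = 44.0131 m/s
t = d / v = 321.2 / 44.0131 = 7.29783 s
t = 7.29783 s / 3600.0 = 0.002027 h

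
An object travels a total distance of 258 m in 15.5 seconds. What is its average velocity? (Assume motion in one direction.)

v_avg = Δd / Δt = 258 / 15.5 = 16.65 m/s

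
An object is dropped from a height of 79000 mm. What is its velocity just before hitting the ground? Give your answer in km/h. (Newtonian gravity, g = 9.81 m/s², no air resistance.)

h = 79000 mm × 0.001 = 79.0 m
v = √(2gh) = √(2 × 9.81 × 79.0) = 39.3698 m/s
v = 39.3698 m/s / 0.2777777777777778 = 141.7 km/h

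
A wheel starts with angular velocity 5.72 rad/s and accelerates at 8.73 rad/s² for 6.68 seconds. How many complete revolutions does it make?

θ = ω₀t + ½αt² = 5.72×6.68 + ½×8.73×6.68² = 232.986376 rad
Total revolutions = θ/(2π) = 232.986376/(2π) = 37.08
Complete revolutions = ⌊37.08⌋ = 37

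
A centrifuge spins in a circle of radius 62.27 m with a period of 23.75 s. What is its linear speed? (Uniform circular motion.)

v = 2πr/T = 2π×62.27/23.75 = 16.47 m/s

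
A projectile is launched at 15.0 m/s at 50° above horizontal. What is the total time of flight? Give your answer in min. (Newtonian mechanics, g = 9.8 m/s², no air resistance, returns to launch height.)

T = 2 × v₀ × sin(θ) / g = 2 × 15.0 × sin(50°) / 9.8 = 2 × 15.0 × 0.766044 / 9.8 = 2.34503 s
T = 2.34503 s / 60.0 = 0.03908 min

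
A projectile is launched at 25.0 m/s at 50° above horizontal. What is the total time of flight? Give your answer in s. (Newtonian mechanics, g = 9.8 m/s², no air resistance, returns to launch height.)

T = 2 × v₀ × sin(θ) / g = 2 × 25.0 × sin(50°) / 9.8 = 2 × 25.0 × 0.766044 / 9.8 = 3.908 s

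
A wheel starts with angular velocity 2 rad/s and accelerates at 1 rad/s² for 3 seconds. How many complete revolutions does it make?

θ = ω₀t + ½αt² = 2×3 + ½×1×3² = 10.5 rad
Total revolutions = θ/(2π) = 10.5/(2π) = 1.67
Complete revolutions = ⌊1.67⌋ = 1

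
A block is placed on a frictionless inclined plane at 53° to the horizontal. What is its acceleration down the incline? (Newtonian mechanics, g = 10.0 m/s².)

a = g sin(θ) = 10.0 × sin(53°) = 10.0 × 0.7986 = 7.99 m/s²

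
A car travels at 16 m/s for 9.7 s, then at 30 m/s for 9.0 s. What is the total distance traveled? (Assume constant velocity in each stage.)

d₁ = v₁t₁ = 16 × 9.7 = 155.2 m
d₂ = v₂t₂ = 30 × 9.0 = 270.0 m
d_total = 155.2 + 270.0 = 425.2 m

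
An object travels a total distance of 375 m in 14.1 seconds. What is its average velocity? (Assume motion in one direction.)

v_avg = Δd / Δt = 375 / 14.1 = 26.6 m/s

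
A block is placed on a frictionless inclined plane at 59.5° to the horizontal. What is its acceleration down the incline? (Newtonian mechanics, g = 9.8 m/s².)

a = g sin(θ) = 9.8 × sin(59.5°) = 9.8 × 0.8616 = 8.44 m/s²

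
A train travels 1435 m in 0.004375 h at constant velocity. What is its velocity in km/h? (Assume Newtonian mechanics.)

t = 0.004375 h × 3600.0 = 15.75 s
v = d / t = 1435 / 15.75 = 91.1111 m/s
v = 91.1111 m/s / 0.2777777777777778 = 328.0 km/h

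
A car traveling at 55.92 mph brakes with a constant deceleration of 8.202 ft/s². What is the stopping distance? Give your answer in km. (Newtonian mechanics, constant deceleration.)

v₀ = 55.92 mph × 0.44704 = 24.9985 m/s
a = 8.202 ft/s² × 0.3048 = 2.49997 m/s²
d = v₀² / (2a) = 24.9985² / (2 × 2.49997) = 624.925 / 4.99994 = 124.986 m
d = 124.986 m / 1000.0 = 0.125 km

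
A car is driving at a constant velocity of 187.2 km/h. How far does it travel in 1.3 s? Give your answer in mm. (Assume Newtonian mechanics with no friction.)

v = 187.2 km/h × 0.2777777777777778 = 52.0 m/s
d = v × t = 52.0 × 1.3 = 67.6 m
d = 67.6 m / 0.001 = 67600 mm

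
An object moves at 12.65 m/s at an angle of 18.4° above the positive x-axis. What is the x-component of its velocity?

vₓ = v cos(θ) = 12.65 × cos(18.4°) = 12.0 m/s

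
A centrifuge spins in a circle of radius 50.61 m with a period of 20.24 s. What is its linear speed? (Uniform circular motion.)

v = 2πr/T = 2π×50.61/20.24 = 15.71 m/s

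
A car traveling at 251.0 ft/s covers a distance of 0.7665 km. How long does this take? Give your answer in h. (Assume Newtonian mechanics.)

d = 0.7665 km × 1000.0 = 766.5 m
v = 251.0 ft/s × 0.3048 = 76.5048 m/s
t = d / v = 766.5 / 76.5048 = 10.019 s
t = 10.019 s / 3600.0 = 0.002783 h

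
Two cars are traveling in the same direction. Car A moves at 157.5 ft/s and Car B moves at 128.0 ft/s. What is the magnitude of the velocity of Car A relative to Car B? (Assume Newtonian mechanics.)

v_rel = |v_A - v_B| = |157.5 - 128.0| = 29.5 ft/s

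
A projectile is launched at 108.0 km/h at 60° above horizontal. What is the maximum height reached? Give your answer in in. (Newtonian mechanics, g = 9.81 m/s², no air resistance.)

v₀ = 108.0 km/h × 0.2777777777777778 = 30.0 m/s
H = v₀² × sin²(θ) / (2g) = 30.0² × sin(60°)² / (2 × 9.81) = 900.0 × 0.75 / 19.62 = 34.4037 m
H = 34.4037 m / 0.0254 = 1354 in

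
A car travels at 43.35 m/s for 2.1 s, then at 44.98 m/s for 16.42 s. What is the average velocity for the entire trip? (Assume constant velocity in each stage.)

d₁ = v₁t₁ = 43.35 × 2.1 = 91.035 m
d₂ = v₂t₂ = 44.98 × 16.42 = 738.5716 m
d_total = 829.6066 m, t_total = 18.52 s
v_avg = d_total/t_total = 829.6066/18.52 = 44.8 m/s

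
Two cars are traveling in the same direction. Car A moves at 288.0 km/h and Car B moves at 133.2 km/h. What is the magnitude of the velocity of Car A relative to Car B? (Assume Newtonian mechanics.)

v_rel = |v_A - v_B| = |288.0 - 133.2| = 154.8 km/h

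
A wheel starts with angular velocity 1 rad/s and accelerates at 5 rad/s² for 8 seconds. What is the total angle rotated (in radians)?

θ = ω₀t + ½αt² = 1×8 + ½×5×8² = 168.0 rad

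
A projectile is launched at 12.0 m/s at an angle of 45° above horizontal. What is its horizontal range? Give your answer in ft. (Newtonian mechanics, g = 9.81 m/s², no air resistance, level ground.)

R = v₀² × sin(2θ) / g = 12.0² × sin(2 × 45°) / 9.81 = 144.0 × 1.0 / 9.81 = 14.6789 m
R = 14.6789 m / 0.3048 = 48.16 ft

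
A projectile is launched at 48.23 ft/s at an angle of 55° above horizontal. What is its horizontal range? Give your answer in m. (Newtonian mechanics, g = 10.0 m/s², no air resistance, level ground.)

v₀ = 48.23 ft/s × 0.3048 = 14.7005 m/s
R = v₀² × sin(2θ) / g = 14.7005² × sin(2 × 55°) / 10.0 = 216.105 × 0.939693 / 10.0 = 20.31 m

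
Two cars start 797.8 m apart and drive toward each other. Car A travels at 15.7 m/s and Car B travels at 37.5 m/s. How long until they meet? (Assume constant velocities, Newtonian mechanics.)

Combined speed: v_combined = 15.7 + 37.5 = 53.2 m/s
Time to meet: t = d/v_combined = 797.8/53.2 = 15.0 s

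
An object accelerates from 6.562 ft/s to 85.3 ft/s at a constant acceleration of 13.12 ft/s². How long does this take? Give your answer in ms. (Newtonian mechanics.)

v₀ = 6.562 ft/s × 0.3048 = 2.0001 m/s
v = 85.3 ft/s × 0.3048 = 25.9994 m/s
a = 13.12 ft/s² × 0.3048 = 3.99898 m/s²
t = (v - v₀) / a = (25.9994 - 2.0001) / 3.99898 = 6.00136 s
t = 6.00136 s / 0.001 = 6001 ms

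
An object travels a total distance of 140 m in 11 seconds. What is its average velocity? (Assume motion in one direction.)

v_avg = Δd / Δt = 140 / 11 = 12.73 m/s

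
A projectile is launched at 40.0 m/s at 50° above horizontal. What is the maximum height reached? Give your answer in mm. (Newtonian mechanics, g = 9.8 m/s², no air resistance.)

H = v₀² × sin²(θ) / (2g) = 40.0² × sin(50°)² / (2 × 9.8) = 1600.0 × 0.586824 / 19.6 = 47.904 m
H = 47.904 m / 0.001 = 47900 mm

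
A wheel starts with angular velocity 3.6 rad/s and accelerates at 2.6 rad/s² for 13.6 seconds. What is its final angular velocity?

ω = ω₀ + αt = 3.6 + 2.6 × 13.6 = 38.96 rad/s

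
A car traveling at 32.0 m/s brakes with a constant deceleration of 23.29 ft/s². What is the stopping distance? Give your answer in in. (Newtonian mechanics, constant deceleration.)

a = 23.29 ft/s² × 0.3048 = 7.09879 m/s²
d = v₀² / (2a) = 32.0² / (2 × 7.09879) = 1024.0 / 14.1976 = 72.1249 m
d = 72.1249 m / 0.0254 = 2840 in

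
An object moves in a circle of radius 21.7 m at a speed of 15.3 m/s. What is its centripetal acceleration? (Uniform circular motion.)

a_c = v²/r = 15.3²/21.7 = 234.09/21.7 = 10.79 m/s²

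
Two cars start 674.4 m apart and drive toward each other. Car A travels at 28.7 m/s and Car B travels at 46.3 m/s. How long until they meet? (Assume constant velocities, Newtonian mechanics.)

Combined speed: v_combined = 28.7 + 46.3 = 75.0 m/s
Time to meet: t = d/v_combined = 674.4/75.0 = 8.99 s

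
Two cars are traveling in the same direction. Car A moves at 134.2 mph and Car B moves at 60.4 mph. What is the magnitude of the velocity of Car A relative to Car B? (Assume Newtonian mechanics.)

v_rel = |v_A - v_B| = |134.2 - 60.4| = 73.8 mph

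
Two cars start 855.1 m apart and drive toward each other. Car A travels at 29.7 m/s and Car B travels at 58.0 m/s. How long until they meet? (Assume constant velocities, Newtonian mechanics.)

Combined speed: v_combined = 29.7 + 58.0 = 87.7 m/s
Time to meet: t = d/v_combined = 855.1/87.7 = 9.75 s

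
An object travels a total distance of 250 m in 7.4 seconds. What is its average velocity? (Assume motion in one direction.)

v_avg = Δd / Δt = 250 / 7.4 = 33.78 m/s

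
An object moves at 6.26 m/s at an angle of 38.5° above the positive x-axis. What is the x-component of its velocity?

vₓ = v cos(θ) = 6.26 × cos(38.5°) = 4.9 m/s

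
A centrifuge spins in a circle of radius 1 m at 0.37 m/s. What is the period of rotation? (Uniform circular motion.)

T = 2πr/v = 2π×1/0.37 = 16.98 s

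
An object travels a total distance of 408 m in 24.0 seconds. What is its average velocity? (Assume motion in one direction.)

v_avg = Δd / Δt = 408 / 24.0 = 17.0 m/s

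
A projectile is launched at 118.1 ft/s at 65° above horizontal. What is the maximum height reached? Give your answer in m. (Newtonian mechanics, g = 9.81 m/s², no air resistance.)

v₀ = 118.1 ft/s × 0.3048 = 35.9969 m/s
H = v₀² × sin²(θ) / (2g) = 35.9969² × sin(65°)² / (2 × 9.81) = 1295.78 × 0.821394 / 19.62 = 54.25 m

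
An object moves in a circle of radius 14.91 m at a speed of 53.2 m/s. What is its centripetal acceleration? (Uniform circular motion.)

a_c = v²/r = 53.2²/14.91 = 2830.24/14.91 = 189.82 m/s²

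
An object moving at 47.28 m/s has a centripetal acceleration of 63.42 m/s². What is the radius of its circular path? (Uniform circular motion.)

r = v²/a_c = 47.28²/63.42 = 35.25 m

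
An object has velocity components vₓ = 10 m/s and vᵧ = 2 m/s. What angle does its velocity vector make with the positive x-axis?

θ = arctan(vᵧ/vₓ) = arctan(2/10) = 11.31°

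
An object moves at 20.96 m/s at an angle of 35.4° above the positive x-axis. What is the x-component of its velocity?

vₓ = v cos(θ) = 20.96 × cos(35.4°) = 17.09 m/s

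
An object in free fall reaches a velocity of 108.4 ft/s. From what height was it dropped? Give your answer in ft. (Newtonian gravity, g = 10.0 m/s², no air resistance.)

v = 108.4 ft/s × 0.3048 = 33.0403 m/s
h = v² / (2g) = 33.0403² / (2 × 10.0) = 54.5831 m
h = 54.5831 m / 0.3048 = 179.1 ft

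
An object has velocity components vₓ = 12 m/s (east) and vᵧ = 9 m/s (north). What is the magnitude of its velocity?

|v| = √(vₓ² + vᵧ²) = √(12² + 9²) = √(225) = 15.0 m/s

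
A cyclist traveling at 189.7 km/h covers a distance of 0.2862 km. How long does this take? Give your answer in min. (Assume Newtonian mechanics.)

d = 0.2862 km × 1000.0 = 286.2 m
v = 189.7 km/h × 0.2777777777777778 = 52.6944 m/s
t = d / v = 286.2 / 52.6944 = 5.43132 s
t = 5.43132 s / 60.0 = 0.09052 min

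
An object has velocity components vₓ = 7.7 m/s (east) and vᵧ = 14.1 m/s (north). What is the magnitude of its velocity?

|v| = √(vₓ² + vᵧ²) = √(7.7² + 14.1²) = √(258.1) = 16.07 m/s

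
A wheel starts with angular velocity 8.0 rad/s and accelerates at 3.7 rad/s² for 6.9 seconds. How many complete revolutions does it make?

θ = ω₀t + ½αt² = 8.0×6.9 + ½×3.7×6.9² = 143.2785 rad
Total revolutions = θ/(2π) = 143.2785/(2π) = 22.8
Complete revolutions = ⌊22.8⌋ = 22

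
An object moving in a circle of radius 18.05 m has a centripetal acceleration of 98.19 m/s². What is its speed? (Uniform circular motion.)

v = √(a_c × r) = √(98.19 × 18.05) = 42.1 m/s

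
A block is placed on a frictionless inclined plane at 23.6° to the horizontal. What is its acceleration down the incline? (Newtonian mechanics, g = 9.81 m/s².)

a = g sin(θ) = 9.81 × sin(23.6°) = 9.81 × 0.4003 = 3.93 m/s²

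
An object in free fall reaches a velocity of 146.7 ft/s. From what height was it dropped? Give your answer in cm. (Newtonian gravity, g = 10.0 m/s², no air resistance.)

v = 146.7 ft/s × 0.3048 = 44.7142 m/s
h = v² / (2g) = 44.7142² / (2 × 10.0) = 99.968 m
h = 99.968 m / 0.01 = 9997 cm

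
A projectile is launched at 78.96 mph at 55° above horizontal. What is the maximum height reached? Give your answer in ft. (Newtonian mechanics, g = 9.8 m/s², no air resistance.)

v₀ = 78.96 mph × 0.44704 = 35.2983 m/s
H = v₀² × sin²(θ) / (2g) = 35.2983² × sin(55°)² / (2 × 9.8) = 1245.97 × 0.67101 / 19.6 = 42.656 m
H = 42.656 m / 0.3048 = 139.9 ft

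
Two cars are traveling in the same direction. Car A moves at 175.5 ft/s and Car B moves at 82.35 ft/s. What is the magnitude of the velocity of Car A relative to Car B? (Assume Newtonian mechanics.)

v_rel = |v_A - v_B| = |175.5 - 82.35| = 93.15 ft/s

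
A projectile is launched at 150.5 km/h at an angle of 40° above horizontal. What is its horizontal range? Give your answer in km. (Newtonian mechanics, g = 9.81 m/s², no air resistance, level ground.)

v₀ = 150.5 km/h × 0.2777777777777778 = 41.8056 m/s
R = v₀² × sin(2θ) / g = 41.8056² × sin(2 × 40°) / 9.81 = 1747.71 × 0.984808 / 9.81 = 175.449 m
R = 175.449 m / 1000.0 = 0.1754 km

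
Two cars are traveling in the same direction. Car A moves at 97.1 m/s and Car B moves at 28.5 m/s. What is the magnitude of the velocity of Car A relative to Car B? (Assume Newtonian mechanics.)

v_rel = |v_A - v_B| = |97.1 - 28.5| = 68.6 m/s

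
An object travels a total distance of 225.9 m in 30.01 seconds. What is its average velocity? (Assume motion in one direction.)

v_avg = Δd / Δt = 225.9 / 30.01 = 7.53 m/s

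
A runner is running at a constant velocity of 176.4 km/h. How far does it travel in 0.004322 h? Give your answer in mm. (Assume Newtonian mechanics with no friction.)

v = 176.4 km/h × 0.2777777777777778 = 49.0 m/s
t = 0.004322 h × 3600.0 = 15.5592 s
d = v × t = 49.0 × 15.5592 = 762.401 m
d = 762.401 m / 0.001 = 762400 mm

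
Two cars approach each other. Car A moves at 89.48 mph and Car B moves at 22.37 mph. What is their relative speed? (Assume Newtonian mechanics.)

v_rel = v_A + v_B = 89.48 + 22.37 = 111.85 mph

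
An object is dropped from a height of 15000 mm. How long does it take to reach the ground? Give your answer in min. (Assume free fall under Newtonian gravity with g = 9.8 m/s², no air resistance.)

h = 15000 mm × 0.001 = 15.0 m
t = √(2h/g) = √(2 × 15.0 / 9.8) = 1.74964 s
t = 1.74964 s / 60.0 = 0.02916 min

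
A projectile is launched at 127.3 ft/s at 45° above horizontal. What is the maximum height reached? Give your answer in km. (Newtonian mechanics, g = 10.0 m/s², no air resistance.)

v₀ = 127.3 ft/s × 0.3048 = 38.801 m/s
H = v₀² × sin²(θ) / (2g) = 38.801² × sin(45°)² / (2 × 10.0) = 1505.52 × 0.5 / 20.0 = 37.638 m
H = 37.638 m / 1000.0 = 0.03764 km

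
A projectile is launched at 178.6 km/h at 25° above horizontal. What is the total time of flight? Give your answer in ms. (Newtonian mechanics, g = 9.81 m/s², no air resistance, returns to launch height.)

v₀ = 178.6 km/h × 0.2777777777777778 = 49.6111 m/s
T = 2 × v₀ × sin(θ) / g = 2 × 49.6111 × sin(25°) / 9.81 = 2 × 49.6111 × 0.422618 / 9.81 = 4.27452 s
T = 4.27452 s / 0.001 = 4275 ms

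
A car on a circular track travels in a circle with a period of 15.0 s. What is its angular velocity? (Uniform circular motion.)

ω = 2π/T = 2π/15.0 = 0.4189 rad/s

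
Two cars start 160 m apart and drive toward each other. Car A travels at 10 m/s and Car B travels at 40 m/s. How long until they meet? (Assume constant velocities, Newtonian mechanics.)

Combined speed: v_combined = 10 + 40 = 50 m/s
Time to meet: t = d/v_combined = 160/50 = 3.2 s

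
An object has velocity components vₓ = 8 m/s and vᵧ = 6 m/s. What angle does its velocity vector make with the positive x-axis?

θ = arctan(vᵧ/vₓ) = arctan(6/8) = 36.87°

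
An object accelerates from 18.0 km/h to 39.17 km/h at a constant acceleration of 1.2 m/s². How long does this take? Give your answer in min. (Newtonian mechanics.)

v₀ = 18.0 km/h × 0.2777777777777778 = 5.0 m/s
v = 39.17 km/h × 0.2777777777777778 = 10.8806 m/s
t = (v - v₀) / a = (10.8806 - 5.0) / 1.2 = 4.9005 s
t = 4.9005 s / 60.0 = 0.08167 min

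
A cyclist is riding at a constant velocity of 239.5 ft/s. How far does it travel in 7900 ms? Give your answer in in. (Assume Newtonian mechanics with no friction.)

v = 239.5 ft/s × 0.3048 = 72.9996 m/s
t = 7900 ms × 0.001 = 7.9 s
d = v × t = 72.9996 × 7.9 = 576.697 m
d = 576.697 m / 0.0254 = 22700 in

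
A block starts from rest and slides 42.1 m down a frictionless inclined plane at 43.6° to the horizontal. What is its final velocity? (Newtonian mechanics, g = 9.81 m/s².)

a = g sin(θ) = 9.81 × sin(43.6°) = 6.7652 m/s²
v = √(2ad) = √(2 × 6.7652 × 42.1) = 23.87 m/s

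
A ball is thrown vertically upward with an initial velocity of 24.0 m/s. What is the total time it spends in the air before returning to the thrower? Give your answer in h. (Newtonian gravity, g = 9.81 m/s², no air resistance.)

t_total = 2 × v₀ / g = 2 × 24.0 / 9.81 = 4.89297 s
t_total = 4.89297 s / 3600.0 = 0.001359 h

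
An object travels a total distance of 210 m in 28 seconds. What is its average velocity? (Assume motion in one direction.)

v_avg = Δd / Δt = 210 / 28 = 7.5 m/s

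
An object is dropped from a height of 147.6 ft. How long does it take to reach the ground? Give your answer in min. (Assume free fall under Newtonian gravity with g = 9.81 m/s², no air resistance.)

h = 147.6 ft × 0.3048 = 44.9885 m
t = √(2h/g) = √(2 × 44.9885 / 9.81) = 3.02853 s
t = 3.02853 s / 60.0 = 0.05048 min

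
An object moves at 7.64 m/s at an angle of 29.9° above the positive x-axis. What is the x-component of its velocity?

vₓ = v cos(θ) = 7.64 × cos(29.9°) = 6.62 m/s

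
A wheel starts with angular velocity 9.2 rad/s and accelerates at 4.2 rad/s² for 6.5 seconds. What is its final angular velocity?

ω = ω₀ + αt = 9.2 + 4.2 × 6.5 = 36.5 rad/s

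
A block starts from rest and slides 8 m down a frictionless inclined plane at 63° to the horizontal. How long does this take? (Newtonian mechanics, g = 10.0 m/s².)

a = g sin(θ) = 10.0 × sin(63°) = 8.9101 m/s²
t = √(2d/a) = √(2 × 8 / 8.9101) = 1.34 s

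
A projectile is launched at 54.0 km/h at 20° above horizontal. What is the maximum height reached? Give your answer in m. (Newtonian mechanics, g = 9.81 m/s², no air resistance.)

v₀ = 54.0 km/h × 0.2777777777777778 = 15.0 m/s
H = v₀² × sin²(θ) / (2g) = 15.0² × sin(20°)² / (2 × 9.81) = 225.0 × 0.116978 / 19.62 = 1.341 m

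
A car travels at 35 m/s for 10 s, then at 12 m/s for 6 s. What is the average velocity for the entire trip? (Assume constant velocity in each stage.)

d₁ = v₁t₁ = 35 × 10 = 350 m
d₂ = v₂t₂ = 12 × 6 = 72 m
d_total = 422 m, t_total = 16 s
v_avg = d_total/t_total = 422/16 = 26.38 m/s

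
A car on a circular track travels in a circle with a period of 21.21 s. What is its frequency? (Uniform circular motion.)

f = 1/T = 1/21.21 = 0.0471 Hz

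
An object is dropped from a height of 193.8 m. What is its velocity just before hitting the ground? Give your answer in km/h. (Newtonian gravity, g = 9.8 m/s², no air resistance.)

v = √(2gh) = √(2 × 9.8 × 193.8) = 61.6318 m/s
v = 61.6318 m/s / 0.2777777777777778 = 221.9 km/h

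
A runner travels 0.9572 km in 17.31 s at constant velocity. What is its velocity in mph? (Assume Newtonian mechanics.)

d = 0.9572 km × 1000.0 = 957.2 m
v = d / t = 957.2 / 17.31 = 55.2975 m/s
v = 55.2975 m/s / 0.44704 = 123.7 mph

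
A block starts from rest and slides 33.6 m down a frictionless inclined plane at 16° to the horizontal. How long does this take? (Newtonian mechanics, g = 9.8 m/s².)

a = g sin(θ) = 9.8 × sin(16°) = 2.7012 m/s²
t = √(2d/a) = √(2 × 33.6 / 2.7012) = 4.99 s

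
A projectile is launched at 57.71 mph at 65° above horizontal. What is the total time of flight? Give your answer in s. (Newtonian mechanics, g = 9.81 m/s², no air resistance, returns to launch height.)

v₀ = 57.71 mph × 0.44704 = 25.7987 m/s
T = 2 × v₀ × sin(θ) / g = 2 × 25.7987 × sin(65°) / 9.81 = 2 × 25.7987 × 0.906308 / 9.81 = 4.767 s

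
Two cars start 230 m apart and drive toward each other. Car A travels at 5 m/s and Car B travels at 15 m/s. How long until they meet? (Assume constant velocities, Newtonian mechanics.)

Combined speed: v_combined = 5 + 15 = 20 m/s
Time to meet: t = d/v_combined = 230/20 = 11.5 s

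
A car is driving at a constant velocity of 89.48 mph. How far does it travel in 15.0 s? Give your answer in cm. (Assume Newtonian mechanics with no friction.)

v = 89.48 mph × 0.44704 = 40.0011 m/s
d = v × t = 40.0011 × 15.0 = 600.017 m
d = 600.017 m / 0.01 = 60000 cm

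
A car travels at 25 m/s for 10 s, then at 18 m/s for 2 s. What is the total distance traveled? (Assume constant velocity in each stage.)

d₁ = v₁t₁ = 25 × 10 = 250 m
d₂ = v₂t₂ = 18 × 2 = 36 m
d_total = 250 + 36 = 286 m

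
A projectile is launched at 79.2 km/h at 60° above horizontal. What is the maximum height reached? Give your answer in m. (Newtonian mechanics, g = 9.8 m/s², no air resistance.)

v₀ = 79.2 km/h × 0.2777777777777778 = 22.0 m/s
H = v₀² × sin²(θ) / (2g) = 22.0² × sin(60°)² / (2 × 9.8) = 484.0 × 0.75 / 19.6 = 18.52 m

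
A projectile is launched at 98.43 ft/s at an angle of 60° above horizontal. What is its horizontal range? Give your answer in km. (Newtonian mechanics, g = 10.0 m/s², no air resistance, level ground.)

v₀ = 98.43 ft/s × 0.3048 = 30.0015 m/s
R = v₀² × sin(2θ) / g = 30.0015² × sin(2 × 60°) / 10.0 = 900.09 × 0.866025 / 10.0 = 77.95 m
R = 77.95 m / 1000.0 = 0.07795 km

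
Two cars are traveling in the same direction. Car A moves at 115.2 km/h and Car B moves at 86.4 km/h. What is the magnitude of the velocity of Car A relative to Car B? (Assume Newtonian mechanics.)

v_rel = |v_A - v_B| = |115.2 - 86.4| = 28.8 km/h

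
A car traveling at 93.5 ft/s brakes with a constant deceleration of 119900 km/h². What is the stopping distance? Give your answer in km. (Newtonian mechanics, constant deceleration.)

v₀ = 93.5 ft/s × 0.3048 = 28.4988 m/s
a = 119900 km/h² × 7.716049382716049e-05 = 9.25154 m/s²
d = v₀² / (2a) = 28.4988² / (2 × 9.25154) = 812.182 / 18.5031 = 43.8944 m
d = 43.8944 m / 1000.0 = 0.04389 km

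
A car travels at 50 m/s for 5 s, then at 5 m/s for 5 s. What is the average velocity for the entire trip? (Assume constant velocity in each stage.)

d₁ = v₁t₁ = 50 × 5 = 250 m
d₂ = v₂t₂ = 5 × 5 = 25 m
d_total = 275 m, t_total = 10 s
v_avg = d_total/t_total = 275/10 = 27.5 m/s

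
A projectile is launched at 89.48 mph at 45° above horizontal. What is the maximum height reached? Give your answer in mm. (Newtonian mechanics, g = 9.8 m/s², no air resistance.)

v₀ = 89.48 mph × 0.44704 = 40.0011 m/s
H = v₀² × sin²(θ) / (2g) = 40.0011² × sin(45°)² / (2 × 9.8) = 1600.09 × 0.5 / 19.6 = 40.8186 m
H = 40.8186 m / 0.001 = 40820 mm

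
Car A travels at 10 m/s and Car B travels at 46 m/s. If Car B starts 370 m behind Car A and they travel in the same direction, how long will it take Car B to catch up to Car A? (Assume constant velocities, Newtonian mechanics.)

Relative speed: v_rel = 46 - 10 = 36 m/s
Time to catch: t = d₀/v_rel = 370/36 = 10.28 s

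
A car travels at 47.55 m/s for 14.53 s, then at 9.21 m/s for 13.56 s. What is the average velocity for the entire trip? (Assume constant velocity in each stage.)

d₁ = v₁t₁ = 47.55 × 14.53 = 690.9015 m
d₂ = v₂t₂ = 9.21 × 13.56 = 124.8876 m
d_total = 815.7891 m, t_total = 28.09 s
v_avg = d_total/t_total = 815.7891/28.09 = 29.04 m/s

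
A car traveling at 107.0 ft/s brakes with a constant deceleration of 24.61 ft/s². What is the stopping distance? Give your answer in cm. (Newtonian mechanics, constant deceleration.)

v₀ = 107.0 ft/s × 0.3048 = 32.6136 m/s
a = 24.61 ft/s² × 0.3048 = 7.50113 m/s²
d = v₀² / (2a) = 32.6136² / (2 × 7.50113) = 1063.65 / 15.0023 = 70.8991 m
d = 70.8991 m / 0.01 = 7090 cm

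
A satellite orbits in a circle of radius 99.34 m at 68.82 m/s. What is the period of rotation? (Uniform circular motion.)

T = 2πr/v = 2π×99.34/68.82 = 9.07 s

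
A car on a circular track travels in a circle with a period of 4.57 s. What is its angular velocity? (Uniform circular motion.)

ω = 2π/T = 2π/4.57 = 1.3749 rad/s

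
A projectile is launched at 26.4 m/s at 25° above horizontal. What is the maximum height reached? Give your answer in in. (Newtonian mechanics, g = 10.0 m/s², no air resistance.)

H = v₀² × sin²(θ) / (2g) = 26.4² × sin(25°)² / (2 × 10.0) = 696.96 × 0.178606 / 20.0 = 6.22406 m
H = 6.22406 m / 0.0254 = 245.0 in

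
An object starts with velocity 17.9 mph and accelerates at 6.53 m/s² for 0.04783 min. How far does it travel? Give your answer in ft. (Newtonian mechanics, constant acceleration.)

v₀ = 17.9 mph × 0.44704 = 8.00202 m/s
t = 0.04783 min × 60.0 = 2.8698 s
d = v₀ × t + ½ × a × t² = 8.00202 × 2.8698 + 0.5 × 6.53 × 2.8698² = 49.8539 m
d = 49.8539 m / 0.3048 = 163.6 ft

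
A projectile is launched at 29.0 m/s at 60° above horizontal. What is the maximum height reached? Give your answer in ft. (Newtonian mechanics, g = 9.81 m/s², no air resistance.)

H = v₀² × sin²(θ) / (2g) = 29.0² × sin(60°)² / (2 × 9.81) = 841.0 × 0.75 / 19.62 = 32.1483 m
H = 32.1483 m / 0.3048 = 105.5 ft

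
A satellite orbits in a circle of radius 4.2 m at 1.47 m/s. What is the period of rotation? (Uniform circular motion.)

T = 2πr/v = 2π×4.2/1.47 = 17.95 s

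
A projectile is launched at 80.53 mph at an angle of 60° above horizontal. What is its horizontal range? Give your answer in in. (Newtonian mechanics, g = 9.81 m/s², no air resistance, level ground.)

v₀ = 80.53 mph × 0.44704 = 36.0001 m/s
R = v₀² × sin(2θ) / g = 36.0001² × sin(2 × 60°) / 9.81 = 1296.01 × 0.866025 / 9.81 = 114.412 m
R = 114.412 m / 0.0254 = 4504 in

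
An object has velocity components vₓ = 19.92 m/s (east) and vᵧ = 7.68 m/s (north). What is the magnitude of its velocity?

|v| = √(vₓ² + vᵧ²) = √(19.92² + 7.68²) = √(455.7888) = 21.35 m/s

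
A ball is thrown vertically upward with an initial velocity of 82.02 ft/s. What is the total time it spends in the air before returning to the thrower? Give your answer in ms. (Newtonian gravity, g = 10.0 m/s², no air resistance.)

v₀ = 82.02 ft/s × 0.3048 = 24.9997 m/s
t_total = 2 × v₀ / g = 2 × 24.9997 / 10.0 = 4.99994 s
t_total = 4.99994 s / 0.001 = 5000 ms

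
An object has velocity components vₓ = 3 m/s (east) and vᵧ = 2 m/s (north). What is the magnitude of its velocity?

|v| = √(vₓ² + vᵧ²) = √(3² + 2²) = √(13) = 3.61 m/s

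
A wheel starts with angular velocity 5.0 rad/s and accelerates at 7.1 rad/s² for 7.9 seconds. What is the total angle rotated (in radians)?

θ = ω₀t + ½αt² = 5.0×7.9 + ½×7.1×7.9² = 261.06 rad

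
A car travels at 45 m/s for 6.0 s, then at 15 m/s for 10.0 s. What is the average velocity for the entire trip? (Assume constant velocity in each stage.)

d₁ = v₁t₁ = 45 × 6.0 = 270.0 m
d₂ = v₂t₂ = 15 × 10.0 = 150.0 m
d_total = 420.0 m, t_total = 16.0 s
v_avg = d_total/t_total = 420.0/16.0 = 26.25 m/s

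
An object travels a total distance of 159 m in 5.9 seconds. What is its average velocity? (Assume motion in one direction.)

v_avg = Δd / Δt = 159 / 5.9 = 26.95 m/s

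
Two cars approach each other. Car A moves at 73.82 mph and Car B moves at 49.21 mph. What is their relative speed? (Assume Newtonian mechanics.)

v_rel = v_A + v_B = 73.82 + 49.21 = 123.03 mph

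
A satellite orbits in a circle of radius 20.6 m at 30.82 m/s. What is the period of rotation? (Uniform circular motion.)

T = 2πr/v = 2π×20.6/30.82 = 4.2 s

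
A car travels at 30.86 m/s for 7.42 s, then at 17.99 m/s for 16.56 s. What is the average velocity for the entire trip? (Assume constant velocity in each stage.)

d₁ = v₁t₁ = 30.86 × 7.42 = 228.9812 m
d₂ = v₂t₂ = 17.99 × 16.56 = 297.9144 m
d_total = 526.8956 m, t_total = 23.98 s
v_avg = d_total/t_total = 526.8956/23.98 = 21.97 m/s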